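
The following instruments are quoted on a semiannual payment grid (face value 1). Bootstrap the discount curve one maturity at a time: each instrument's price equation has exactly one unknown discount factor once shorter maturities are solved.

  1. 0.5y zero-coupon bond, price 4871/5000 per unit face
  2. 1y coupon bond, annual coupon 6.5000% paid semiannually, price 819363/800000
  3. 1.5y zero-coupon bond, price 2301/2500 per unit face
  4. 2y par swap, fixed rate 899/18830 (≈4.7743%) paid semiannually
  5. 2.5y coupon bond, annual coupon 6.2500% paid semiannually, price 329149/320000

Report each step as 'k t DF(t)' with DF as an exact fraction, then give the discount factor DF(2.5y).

1 1/2 4871/5000
2 1 9613/10000
3 3/2 2301/2500
4 2 9101/10000
5 5/2 8833/10000
DF(2.5y) = 8833/10000 ≈ 0.883300

step 1 [0.5y] zero: DF = P = 4871/5000 ≈ 0.974200
step 2 [1y] bond c/2=13/400: DF=(819363/800000 − 13/400·(0.974200))/(1+13/400) = 9613/10000 ≈ 0.961300
step 3 [1.5y] zero: DF = P = 2301/2500 ≈ 0.920400
step 4 [2y] swap r/2=899/37660: DF=(1 − 899/37660·(0.974200+0.961300+0.920400))/(1+899/37660) = 9101/10000 ≈ 0.910100
step 5 [2.5y] bond c/2=1/32: DF=(329149/320000 − 1/32·(0.974200+0.961300+0.920400+0.910100))/(1+1/32) = 8833/10000 ≈ 0.883300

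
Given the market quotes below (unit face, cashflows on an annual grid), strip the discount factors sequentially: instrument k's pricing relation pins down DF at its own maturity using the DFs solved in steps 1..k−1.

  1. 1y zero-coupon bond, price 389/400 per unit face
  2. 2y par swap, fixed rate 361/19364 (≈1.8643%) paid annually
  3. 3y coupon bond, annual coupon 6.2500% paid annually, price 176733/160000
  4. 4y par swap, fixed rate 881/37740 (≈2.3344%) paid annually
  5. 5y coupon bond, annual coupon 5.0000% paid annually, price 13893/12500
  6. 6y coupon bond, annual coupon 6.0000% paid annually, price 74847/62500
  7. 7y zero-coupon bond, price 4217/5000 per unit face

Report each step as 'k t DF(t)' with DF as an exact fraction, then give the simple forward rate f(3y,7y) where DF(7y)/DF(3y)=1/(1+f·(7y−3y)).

1 1 389/400
2 2 9639/10000
3 3 9257/10000
4 4 9119/10000
5 5 2197/2500
6 6 1083/1250
7 7 4217/5000
f(3y,7y) = ((9257/10000)/(4217/5000) − 1)/(4) = 823/33736 ≈ 2.4395%

step 1 [1y] zero: DF = P = 389/400 ≈ 0.972500
step 2 [2y] swap r/1=361/19364: DF=(1 − 361/19364·(0.972500))/(1+361/19364) = 9639/10000 ≈ 0.963900
step 3 [3y] bond c/1=1/16: DF=(176733/160000 − 1/16·(0.972500+0.963900))/(1+1/16) = 9257/10000 ≈ 0.925700
step 4 [4y] swap r/1=881/37740: DF=(1 − 881/37740·(0.972500+0.963900+0.925700))/(1+881/37740) = 9119/10000 ≈ 0.911900
step 5 [5y] bond c/1=1/20: DF=(13893/12500 − 1/20·(0.972500+0.963900+0.925700+0.911900))/(1+1/20) = 2197/2500 ≈ 0.878800
step 6 [6y] bond c/1=3/50: DF=(74847/62500 − 3/50·(0.972500+0.963900+0.925700+0.911900+0.878800))/(1+3/50) = 1083/1250 ≈ 0.866400
step 7 [7y] zero: DF = P = 4217/5000 ≈ 0.843400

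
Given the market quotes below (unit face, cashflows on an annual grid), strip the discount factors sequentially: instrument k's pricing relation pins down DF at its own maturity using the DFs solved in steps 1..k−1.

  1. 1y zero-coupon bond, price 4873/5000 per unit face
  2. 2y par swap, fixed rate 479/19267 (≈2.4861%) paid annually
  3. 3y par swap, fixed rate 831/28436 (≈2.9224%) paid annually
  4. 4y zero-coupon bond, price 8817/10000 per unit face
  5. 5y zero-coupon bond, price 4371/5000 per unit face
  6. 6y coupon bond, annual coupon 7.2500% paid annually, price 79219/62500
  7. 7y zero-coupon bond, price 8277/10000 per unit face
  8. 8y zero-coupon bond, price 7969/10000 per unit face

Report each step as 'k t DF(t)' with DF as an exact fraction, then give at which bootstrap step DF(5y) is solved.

1 1 4873/5000
2 2 9521/10000
3 3 9169/10000
4 4 8817/10000
5 5 4371/5000
6 6 8709/10000
7 7 8277/10000
8 8 7969/10000
DF(5y) is solved at step 5

step 1 [1y] zero: DF = P = 4873/5000 ≈ 0.974600
step 2 [2y] swap r/1=479/19267: DF=(1 − 479/19267·(0.974600))/(1+479/19267) = 9521/10000 ≈ 0.952100
step 3 [3y] swap r/1=831/28436: DF=(1 − 831/28436·(0.974600+0.952100))/(1+831/28436) = 9169/10000 ≈ 0.916900
step 4 [4y] zero: DF = P = 8817/10000 ≈ 0.881700
step 5 [5y] zero: DF = P = 4371/5000 ≈ 0.874200
step 6 [6y] bond c/1=29/400: DF=(79219/62500 − 29/400·(0.974600+0.952100+0.916900+0.881700+0.874200))/(1+29/400) = 8709/10000 ≈ 0.870900
step 7 [7y] zero: DF = P = 8277/10000 ≈ 0.827700
step 8 [8y] zero: DF = P = 7969/10000 ≈ 0.796900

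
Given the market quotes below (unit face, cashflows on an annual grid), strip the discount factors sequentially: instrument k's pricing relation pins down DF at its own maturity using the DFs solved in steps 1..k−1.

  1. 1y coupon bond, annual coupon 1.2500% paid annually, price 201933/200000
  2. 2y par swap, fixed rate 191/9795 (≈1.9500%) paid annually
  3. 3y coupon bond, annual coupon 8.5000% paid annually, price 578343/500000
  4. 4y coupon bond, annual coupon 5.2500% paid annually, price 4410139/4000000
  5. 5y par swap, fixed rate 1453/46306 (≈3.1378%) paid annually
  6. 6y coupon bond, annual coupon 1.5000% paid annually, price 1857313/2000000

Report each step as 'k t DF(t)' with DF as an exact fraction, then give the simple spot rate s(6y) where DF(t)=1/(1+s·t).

step 1 [1y] bond c/1=1/80: DF=(201933/200000 − 1/80·(0))/(1+1/80) = 2493/2500 ≈ 0.997200
step 2 [2y] swap r/1=191/9795: DF=(1 − 191/9795·(0.997200))/(1+191/9795) = 4809/5000 ≈ 0.961800
step 3 [3y] bond c/1=17/200: DF=(578343/500000 − 17/200·(0.997200+0.961800))/(1+17/200) = 4563/5000 ≈ 0.912600
step 4 [4y] bond c/1=21/400: DF=(4410139/4000000 − 21/400·(0.997200+0.961800+0.912600))/(1+21/400) = 9043/10000 ≈ 0.904300
step 5 [5y] swap r/1=1453/46306: DF=(1 − 1453/46306·(0.997200+0.961800+0.912600+0.904300))/(1+1453/46306) = 8547/10000 ≈ 0.854700
step 6 [6y] bond c/1=3/200: DF=(1857313/2000000 − 3/200·(0.997200+0.961800+0.912600+0.904300+0.854700))/(1+3/200) = 1693/2000 ≈ 0.846500

1 1 2493/2500
2 2 4809/5000
3 3 4563/5000
4 4 9043/10000
5 5 8547/10000
6 6 1693/2000
s(6y) = (1/(1693/2000) − 1)/(6) = 307/10158 ≈ 3.0222%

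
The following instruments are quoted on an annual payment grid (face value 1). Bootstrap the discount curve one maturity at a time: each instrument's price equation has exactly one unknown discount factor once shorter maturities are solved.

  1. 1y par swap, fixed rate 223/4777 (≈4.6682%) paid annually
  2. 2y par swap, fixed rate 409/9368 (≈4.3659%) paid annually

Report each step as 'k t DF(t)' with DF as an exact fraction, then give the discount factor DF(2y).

1 1 4777/5000
2 2 4591/5000
DF(2y) = 4591/5000 ≈ 0.918200

step 1 [1y] swap r/1=223/4777: DF=(1 − 223/4777·(0))/(1+223/4777) = 4777/5000 ≈ 0.955400
step 2 [2y] swap r/1=409/9368: DF=(1 − 409/9368·(0.955400))/(1+409/9368) = 4591/5000 ≈ 0.918200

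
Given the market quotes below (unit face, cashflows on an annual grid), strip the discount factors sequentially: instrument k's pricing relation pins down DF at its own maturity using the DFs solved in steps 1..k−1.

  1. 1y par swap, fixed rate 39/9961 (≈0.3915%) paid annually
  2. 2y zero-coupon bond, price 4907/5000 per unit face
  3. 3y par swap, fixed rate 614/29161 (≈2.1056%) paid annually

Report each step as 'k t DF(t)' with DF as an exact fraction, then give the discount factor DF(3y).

1 1 9961/10000
2 2 4907/5000
3 3 4693/5000
DF(3y) = 4693/5000 ≈ 0.938600

step 1 [1y] swap r/1=39/9961: DF=(1 − 39/9961·(0))/(1+39/9961) = 9961/10000 ≈ 0.996100
step 2 [2y] zero: DF = P = 4907/5000 ≈ 0.981400
step 3 [3y] swap r/1=614/29161: DF=(1 − 614/29161·(0.996100+0.981400))/(1+614/29161) = 4693/5000 ≈ 0.938600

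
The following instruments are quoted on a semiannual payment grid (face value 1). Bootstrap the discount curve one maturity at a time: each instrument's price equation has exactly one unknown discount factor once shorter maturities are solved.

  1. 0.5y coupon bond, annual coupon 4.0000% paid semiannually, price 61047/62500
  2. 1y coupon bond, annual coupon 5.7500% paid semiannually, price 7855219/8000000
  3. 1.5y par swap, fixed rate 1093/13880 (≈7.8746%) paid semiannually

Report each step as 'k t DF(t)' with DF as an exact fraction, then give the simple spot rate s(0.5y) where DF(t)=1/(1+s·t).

1 1/2 1197/1250
2 1 9277/10000
3 3/2 8907/10000
s(0.5y) = (1/(1197/1250) − 1)/(1/2) = 106/1197 ≈ 8.8555%

step 1 [0.5y] bond c/2=1/50: DF=(61047/62500 − 1/50·(0))/(1+1/50) = 1197/1250 ≈ 0.957600
step 2 [1y] bond c/2=23/800: DF=(7855219/8000000 − 23/800·(0.957600))/(1+23/800) = 9277/10000 ≈ 0.927700
step 3 [1.5y] swap r/2=1093/27760: DF=(1 − 1093/27760·(0.957600+0.927700))/(1+1093/27760) = 8907/10000 ≈ 0.890700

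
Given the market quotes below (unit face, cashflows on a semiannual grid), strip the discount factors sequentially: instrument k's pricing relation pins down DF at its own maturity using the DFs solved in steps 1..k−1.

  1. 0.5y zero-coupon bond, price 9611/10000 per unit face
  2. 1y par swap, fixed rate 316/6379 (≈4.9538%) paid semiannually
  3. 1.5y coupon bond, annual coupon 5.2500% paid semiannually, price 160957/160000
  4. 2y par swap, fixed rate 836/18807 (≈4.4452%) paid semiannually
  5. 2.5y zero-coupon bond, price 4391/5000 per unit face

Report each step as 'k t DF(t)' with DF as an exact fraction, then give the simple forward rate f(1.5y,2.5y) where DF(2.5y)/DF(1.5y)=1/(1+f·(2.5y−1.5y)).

1 1/2 9611/10000
2 1 4763/5000
3 3/2 9313/10000
4 2 2291/2500
5 5/2 4391/5000
f(1.5y,2.5y) = ((9313/10000)/(4391/5000) − 1)/(1) = 531/8782 ≈ 6.0465%

step 1 [0.5y] zero: DF = P = 9611/10000 ≈ 0.961100
step 2 [1y] swap r/2=158/6379: DF=(1 − 158/6379·(0.961100))/(1+158/6379) = 4763/5000 ≈ 0.952600
step 3 [1.5y] bond c/2=21/800: DF=(160957/160000 − 21/800·(0.961100+0.952600))/(1+21/800) = 9313/10000 ≈ 0.931300
step 4 [2y] swap r/2=418/18807: DF=(1 − 418/18807·(0.961100+0.952600+0.931300))/(1+418/18807) = 2291/2500 ≈ 0.916400
step 5 [2.5y] zero: DF = P = 4391/5000 ≈ 0.878200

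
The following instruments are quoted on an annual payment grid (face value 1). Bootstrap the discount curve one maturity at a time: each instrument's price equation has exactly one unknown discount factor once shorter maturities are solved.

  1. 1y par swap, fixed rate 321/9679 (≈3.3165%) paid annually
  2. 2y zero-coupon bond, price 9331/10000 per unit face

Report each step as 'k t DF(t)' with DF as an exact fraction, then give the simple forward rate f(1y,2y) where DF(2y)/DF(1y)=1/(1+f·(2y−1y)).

1 1 9679/10000
2 2 9331/10000
f(1y,2y) = ((9679/10000)/(9331/10000) − 1)/(1) = 348/9331 ≈ 3.7295%

step 1 [1y] swap r/1=321/9679: DF=(1 − 321/9679·(0))/(1+321/9679) = 9679/10000 ≈ 0.967900
step 2 [2y] zero: DF = P = 9331/10000 ≈ 0.933100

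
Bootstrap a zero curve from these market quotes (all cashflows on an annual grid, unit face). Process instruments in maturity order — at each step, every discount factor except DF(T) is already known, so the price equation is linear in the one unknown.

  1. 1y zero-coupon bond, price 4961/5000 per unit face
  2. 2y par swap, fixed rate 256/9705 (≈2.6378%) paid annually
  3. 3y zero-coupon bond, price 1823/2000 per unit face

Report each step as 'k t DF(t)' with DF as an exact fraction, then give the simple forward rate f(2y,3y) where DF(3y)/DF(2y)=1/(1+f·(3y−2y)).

step 1 [1y] zero: DF = P = 4961/5000 ≈ 0.992200
step 2 [2y] swap r/1=256/9705: DF=(1 − 256/9705·(0.992200))/(1+256/9705) = 593/625 ≈ 0.948800
step 3 [3y] zero: DF = P = 1823/2000 ≈ 0.911500

1 1 4961/5000
2 2 593/625
3 3 1823/2000
f(2y,3y) = ((593/625)/(1823/2000) − 1)/(1) = 373/9115 ≈ 4.0922%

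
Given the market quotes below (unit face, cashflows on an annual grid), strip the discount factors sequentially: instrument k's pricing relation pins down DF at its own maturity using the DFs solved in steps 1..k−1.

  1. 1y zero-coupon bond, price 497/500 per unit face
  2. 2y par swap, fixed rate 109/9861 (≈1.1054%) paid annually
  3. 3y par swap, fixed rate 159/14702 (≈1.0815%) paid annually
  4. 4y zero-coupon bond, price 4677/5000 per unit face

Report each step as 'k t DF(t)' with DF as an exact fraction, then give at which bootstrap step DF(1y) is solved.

step 1 [1y] zero: DF = P = 497/500 ≈ 0.994000
step 2 [2y] swap r/1=109/9861: DF=(1 − 109/9861·(0.994000))/(1+109/9861) = 4891/5000 ≈ 0.978200
step 3 [3y] swap r/1=159/14702: DF=(1 − 159/14702·(0.994000+0.978200))/(1+159/14702) = 4841/5000 ≈ 0.968200
step 4 [4y] zero: DF = P = 4677/5000 ≈ 0.935400

1 1 497/500
2 2 4891/5000
3 3 4841/5000
4 4 4677/5000
DF(1y) is solved at step 1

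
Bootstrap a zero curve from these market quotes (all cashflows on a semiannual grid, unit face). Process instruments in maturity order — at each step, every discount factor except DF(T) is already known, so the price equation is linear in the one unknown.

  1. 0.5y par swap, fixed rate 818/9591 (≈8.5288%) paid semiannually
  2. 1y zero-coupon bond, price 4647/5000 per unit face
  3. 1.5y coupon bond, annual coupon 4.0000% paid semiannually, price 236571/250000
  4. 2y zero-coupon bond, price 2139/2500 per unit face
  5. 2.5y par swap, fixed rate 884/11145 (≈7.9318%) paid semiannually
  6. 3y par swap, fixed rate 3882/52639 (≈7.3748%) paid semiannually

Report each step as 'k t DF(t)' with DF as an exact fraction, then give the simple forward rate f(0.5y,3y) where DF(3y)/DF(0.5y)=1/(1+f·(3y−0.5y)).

1 1/2 9591/10000
2 1 4647/5000
3 3/2 8907/10000
4 2 2139/2500
5 5/2 1029/1250
6 3 8059/10000
f(0.5y,3y) = ((9591/10000)/(8059/10000) − 1)/(5/2) = 3064/40295 ≈ 7.6039%

step 1 [0.5y] swap r/2=409/9591: DF=(1 − 409/9591·(0))/(1+409/9591) = 9591/10000 ≈ 0.959100
step 2 [1y] zero: DF = P = 4647/5000 ≈ 0.929400
step 3 [1.5y] bond c/2=1/50: DF=(236571/250000 − 1/50·(0.959100+0.929400))/(1+1/50) = 8907/10000 ≈ 0.890700
step 4 [2y] zero: DF = P = 2139/2500 ≈ 0.855600
step 5 [2.5y] swap r/2=442/11145: DF=(1 − 442/11145·(0.959100+0.929400+0.890700+0.855600))/(1+442/11145) = 1029/1250 ≈ 0.823200
step 6 [3y] swap r/2=1941/52639: DF=(1 − 1941/52639·(0.959100+0.929400+0.890700+0.855600+0.823200))/(1+1941/52639) = 8059/10000 ≈ 0.805900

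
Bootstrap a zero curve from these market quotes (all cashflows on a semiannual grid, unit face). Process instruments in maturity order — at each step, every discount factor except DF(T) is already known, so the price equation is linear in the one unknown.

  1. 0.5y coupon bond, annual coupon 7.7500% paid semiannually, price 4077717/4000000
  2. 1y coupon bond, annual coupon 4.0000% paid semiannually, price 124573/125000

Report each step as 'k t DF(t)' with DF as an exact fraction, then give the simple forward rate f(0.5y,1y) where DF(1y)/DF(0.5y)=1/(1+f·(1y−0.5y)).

step 1 [0.5y] bond c/2=31/800: DF=(4077717/4000000 − 31/800·(0))/(1+31/800) = 4907/5000 ≈ 0.981400
step 2 [1y] bond c/2=1/50: DF=(124573/125000 − 1/50·(0.981400))/(1+1/50) = 4789/5000 ≈ 0.957800

1 1/2 4907/5000
2 1 4789/5000
f(0.5y,1y) = ((4907/5000)/(4789/5000) − 1)/(1/2) = 236/4789 ≈ 4.9280%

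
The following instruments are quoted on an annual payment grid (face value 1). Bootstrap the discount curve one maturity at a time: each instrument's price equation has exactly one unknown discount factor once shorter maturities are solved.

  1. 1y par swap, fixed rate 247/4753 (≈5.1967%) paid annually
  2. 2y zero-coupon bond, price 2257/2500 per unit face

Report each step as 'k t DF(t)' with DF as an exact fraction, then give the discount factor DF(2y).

step 1 [1y] swap r/1=247/4753: DF=(1 − 247/4753·(0))/(1+247/4753) = 4753/5000 ≈ 0.950600
step 2 [2y] zero: DF = P = 2257/2500 ≈ 0.902800

1 1 4753/5000
2 2 2257/2500
DF(2y) = 2257/2500 ≈ 0.902800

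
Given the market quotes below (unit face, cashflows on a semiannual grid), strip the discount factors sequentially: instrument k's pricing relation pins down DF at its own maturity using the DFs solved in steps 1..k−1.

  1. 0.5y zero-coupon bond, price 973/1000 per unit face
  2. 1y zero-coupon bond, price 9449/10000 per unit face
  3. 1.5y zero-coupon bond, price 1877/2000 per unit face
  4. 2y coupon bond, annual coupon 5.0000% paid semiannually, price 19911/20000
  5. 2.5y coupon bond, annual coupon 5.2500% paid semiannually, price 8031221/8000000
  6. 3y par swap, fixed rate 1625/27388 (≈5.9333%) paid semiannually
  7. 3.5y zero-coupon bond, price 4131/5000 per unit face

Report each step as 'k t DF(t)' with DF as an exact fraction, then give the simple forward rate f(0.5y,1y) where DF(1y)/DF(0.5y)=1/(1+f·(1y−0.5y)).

step 1 [0.5y] zero: DF = P = 973/1000 ≈ 0.973000
step 2 [1y] zero: DF = P = 9449/10000 ≈ 0.944900
step 3 [1.5y] zero: DF = P = 1877/2000 ≈ 0.938500
step 4 [2y] bond c/2=1/40: DF=(19911/20000 − 1/40·(0.973000+0.944900+0.938500))/(1+1/40) = 1127/1250 ≈ 0.901600
step 5 [2.5y] bond c/2=21/800: DF=(8031221/8000000 − 21/800·(0.973000+0.944900+0.938500+0.901600))/(1+21/800) = 8821/10000 ≈ 0.882100
step 6 [3y] swap r/2=1625/54776: DF=(1 − 1625/54776·(0.973000+0.944900+0.938500+0.901600+0.882100))/(1+1625/54776) = 67/80 ≈ 0.837500
step 7 [3.5y] zero: DF = P = 4131/5000 ≈ 0.826200

1 1/2 973/1000
2 1 9449/10000
3 3/2 1877/2000
4 2 1127/1250
5 5/2 8821/10000
6 3 67/80
7 7/2 4131/5000
f(0.5y,1y) = ((973/1000)/(9449/10000) − 1)/(1/2) = 562/9449 ≈ 5.9477%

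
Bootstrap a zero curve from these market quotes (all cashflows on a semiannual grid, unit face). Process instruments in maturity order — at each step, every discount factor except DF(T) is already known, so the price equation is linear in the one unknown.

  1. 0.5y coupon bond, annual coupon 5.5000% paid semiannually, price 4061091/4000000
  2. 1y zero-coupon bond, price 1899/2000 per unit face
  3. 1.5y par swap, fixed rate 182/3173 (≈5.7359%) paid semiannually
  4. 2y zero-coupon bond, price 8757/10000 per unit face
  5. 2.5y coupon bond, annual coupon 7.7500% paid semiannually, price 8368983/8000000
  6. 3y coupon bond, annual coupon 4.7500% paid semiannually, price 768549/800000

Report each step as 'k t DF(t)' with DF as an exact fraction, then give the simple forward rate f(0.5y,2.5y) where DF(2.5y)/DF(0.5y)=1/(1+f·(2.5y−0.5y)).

step 1 [0.5y] bond c/2=11/400: DF=(4061091/4000000 − 11/400·(0))/(1+11/400) = 9881/10000 ≈ 0.988100
step 2 [1y] zero: DF = P = 1899/2000 ≈ 0.949500
step 3 [1.5y] swap r/2=91/3173: DF=(1 − 91/3173·(0.988100+0.949500))/(1+91/3173) = 9181/10000 ≈ 0.918100
step 4 [2y] zero: DF = P = 8757/10000 ≈ 0.875700
step 5 [2.5y] bond c/2=31/800: DF=(8368983/8000000 − 31/800·(0.988100+0.949500+0.918100+0.875700))/(1+31/800) = 8679/10000 ≈ 0.867900
step 6 [3y] bond c/2=19/800: DF=(768549/800000 − 19/800·(0.988100+0.949500+0.918100+0.875700+0.867900))/(1+19/800) = 8317/10000 ≈ 0.831700

1 1/2 9881/10000
2 1 1899/2000
3 3/2 9181/10000
4 2 8757/10000
5 5/2 8679/10000
6 3 8317/10000
f(0.5y,2.5y) = ((9881/10000)/(8679/10000) − 1)/(2) = 601/8679 ≈ 6.9248%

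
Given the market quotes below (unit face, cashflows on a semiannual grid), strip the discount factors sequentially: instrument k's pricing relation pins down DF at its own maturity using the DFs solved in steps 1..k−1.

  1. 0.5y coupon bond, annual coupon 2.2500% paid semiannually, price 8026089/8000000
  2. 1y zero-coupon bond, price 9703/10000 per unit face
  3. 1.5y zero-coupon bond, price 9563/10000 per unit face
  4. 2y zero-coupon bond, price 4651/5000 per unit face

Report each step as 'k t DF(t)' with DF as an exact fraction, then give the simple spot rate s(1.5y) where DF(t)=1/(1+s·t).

1 1/2 9921/10000
2 1 9703/10000
3 3/2 9563/10000
4 2 4651/5000
s(1.5y) = (1/(9563/10000) − 1)/(3/2) = 874/28689 ≈ 3.0465%

step 1 [0.5y] bond c/2=9/800: DF=(8026089/8000000 − 9/800·(0))/(1+9/800) = 9921/10000 ≈ 0.992100
step 2 [1y] zero: DF = P = 9703/10000 ≈ 0.970300
step 3 [1.5y] zero: DF = P = 9563/10000 ≈ 0.956300
step 4 [2y] zero: DF = P = 4651/5000 ≈ 0.930200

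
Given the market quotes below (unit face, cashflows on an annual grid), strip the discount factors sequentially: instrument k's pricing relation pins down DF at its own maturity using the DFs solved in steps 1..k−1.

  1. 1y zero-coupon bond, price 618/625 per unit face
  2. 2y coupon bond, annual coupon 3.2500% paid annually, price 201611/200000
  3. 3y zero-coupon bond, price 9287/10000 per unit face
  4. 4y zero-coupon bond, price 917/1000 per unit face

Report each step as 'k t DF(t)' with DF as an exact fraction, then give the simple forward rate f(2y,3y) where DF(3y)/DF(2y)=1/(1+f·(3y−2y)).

step 1 [1y] zero: DF = P = 618/625 ≈ 0.988800
step 2 [2y] bond c/1=13/400: DF=(201611/200000 − 13/400·(0.988800))/(1+13/400) = 2363/2500 ≈ 0.945200
step 3 [3y] zero: DF = P = 9287/10000 ≈ 0.928700
step 4 [4y] zero: DF = P = 917/1000 ≈ 0.917000

1 1 618/625
2 2 2363/2500
3 3 9287/10000
4 4 917/1000
f(2y,3y) = ((2363/2500)/(9287/10000) − 1)/(1) = 165/9287 ≈ 1.7767%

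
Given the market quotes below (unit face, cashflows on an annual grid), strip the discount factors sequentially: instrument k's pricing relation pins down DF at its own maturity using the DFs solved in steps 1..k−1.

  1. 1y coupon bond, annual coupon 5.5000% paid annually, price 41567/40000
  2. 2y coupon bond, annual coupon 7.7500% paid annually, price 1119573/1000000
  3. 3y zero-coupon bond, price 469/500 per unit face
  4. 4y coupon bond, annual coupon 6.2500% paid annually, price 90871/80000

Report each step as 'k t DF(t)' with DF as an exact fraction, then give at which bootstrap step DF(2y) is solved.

1 1 197/200
2 2 4841/5000
3 3 469/500
4 4 899/1000
DF(2y) is solved at step 2

step 1 [1y] bond c/1=11/200: DF=(41567/40000 − 11/200·(0))/(1+11/200) = 197/200 ≈ 0.985000
step 2 [2y] bond c/1=31/400: DF=(1119573/1000000 − 31/400·(0.985000))/(1+31/400) = 4841/5000 ≈ 0.968200
step 3 [3y] zero: DF = P = 469/500 ≈ 0.938000
step 4 [4y] bond c/1=1/16: DF=(90871/80000 − 1/16·(0.985000+0.968200+0.938000))/(1+1/16) = 899/1000 ≈ 0.899000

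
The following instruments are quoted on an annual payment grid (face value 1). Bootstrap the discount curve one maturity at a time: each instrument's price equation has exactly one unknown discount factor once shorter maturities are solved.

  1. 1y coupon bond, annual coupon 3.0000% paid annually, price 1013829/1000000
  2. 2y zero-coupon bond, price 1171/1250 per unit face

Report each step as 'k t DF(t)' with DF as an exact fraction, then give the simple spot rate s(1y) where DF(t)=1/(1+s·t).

step 1 [1y] bond c/1=3/100: DF=(1013829/1000000 − 3/100·(0))/(1+3/100) = 9843/10000 ≈ 0.984300
step 2 [2y] zero: DF = P = 1171/1250 ≈ 0.936800

1 1 9843/10000
2 2 1171/1250
s(1y) = (1/(9843/10000) − 1)/(1) = 157/9843 ≈ 1.5950%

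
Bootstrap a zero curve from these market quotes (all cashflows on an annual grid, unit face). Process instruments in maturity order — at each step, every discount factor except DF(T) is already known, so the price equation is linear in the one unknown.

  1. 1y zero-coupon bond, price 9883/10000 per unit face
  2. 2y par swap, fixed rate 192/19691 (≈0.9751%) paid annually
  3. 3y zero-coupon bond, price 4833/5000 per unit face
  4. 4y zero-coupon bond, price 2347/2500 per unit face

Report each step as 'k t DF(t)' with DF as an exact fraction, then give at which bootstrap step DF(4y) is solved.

step 1 [1y] zero: DF = P = 9883/10000 ≈ 0.988300
step 2 [2y] swap r/1=192/19691: DF=(1 − 192/19691·(0.988300))/(1+192/19691) = 613/625 ≈ 0.980800
step 3 [3y] zero: DF = P = 4833/5000 ≈ 0.966600
step 4 [4y] zero: DF = P = 2347/2500 ≈ 0.938800

1 1 9883/10000
2 2 613/625
3 3 4833/5000
4 4 2347/2500
DF(4y) is solved at step 4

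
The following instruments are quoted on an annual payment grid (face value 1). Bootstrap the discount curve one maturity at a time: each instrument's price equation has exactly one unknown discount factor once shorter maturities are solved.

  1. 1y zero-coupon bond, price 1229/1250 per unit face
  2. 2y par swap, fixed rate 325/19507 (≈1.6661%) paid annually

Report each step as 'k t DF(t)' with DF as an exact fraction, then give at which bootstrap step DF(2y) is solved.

step 1 [1y] zero: DF = P = 1229/1250 ≈ 0.983200
step 2 [2y] swap r/1=325/19507: DF=(1 − 325/19507·(0.983200))/(1+325/19507) = 387/400 ≈ 0.967500

1 1 1229/1250
2 2 387/400
DF(2y) is solved at step 2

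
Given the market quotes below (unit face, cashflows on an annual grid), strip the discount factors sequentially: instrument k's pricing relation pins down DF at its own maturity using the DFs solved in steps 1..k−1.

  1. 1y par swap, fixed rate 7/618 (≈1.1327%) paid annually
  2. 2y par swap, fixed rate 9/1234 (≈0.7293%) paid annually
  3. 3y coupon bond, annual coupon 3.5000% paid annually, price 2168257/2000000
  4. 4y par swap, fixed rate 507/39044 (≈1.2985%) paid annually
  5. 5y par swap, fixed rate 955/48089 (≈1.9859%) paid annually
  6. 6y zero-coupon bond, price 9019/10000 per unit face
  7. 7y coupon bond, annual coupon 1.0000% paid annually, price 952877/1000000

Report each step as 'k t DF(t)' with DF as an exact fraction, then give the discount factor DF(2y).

step 1 [1y] swap r/1=7/618: DF=(1 − 7/618·(0))/(1+7/618) = 618/625 ≈ 0.988800
step 2 [2y] swap r/1=9/1234: DF=(1 − 9/1234·(0.988800))/(1+9/1234) = 616/625 ≈ 0.985600
step 3 [3y] bond c/1=7/200: DF=(2168257/2000000 − 7/200·(0.988800+0.985600))/(1+7/200) = 9807/10000 ≈ 0.980700
step 4 [4y] swap r/1=507/39044: DF=(1 − 507/39044·(0.988800+0.985600+0.980700))/(1+507/39044) = 9493/10000 ≈ 0.949300
step 5 [5y] swap r/1=955/48089: DF=(1 − 955/48089·(0.988800+0.985600+0.980700+0.949300))/(1+955/48089) = 1809/2000 ≈ 0.904500
step 6 [6y] zero: DF = P = 9019/10000 ≈ 0.901900
step 7 [7y] bond c/1=1/100: DF=(952877/1000000 − 1/100·(0.988800+0.985600+0.980700+0.949300+0.904500+0.901900))/(1+1/100) = 8869/10000 ≈ 0.886900

1 1 618/625
2 2 616/625
3 3 9807/10000
4 4 9493/10000
5 5 1809/2000
6 6 9019/10000
7 7 8869/10000
DF(2y) = 616/625 ≈ 0.985600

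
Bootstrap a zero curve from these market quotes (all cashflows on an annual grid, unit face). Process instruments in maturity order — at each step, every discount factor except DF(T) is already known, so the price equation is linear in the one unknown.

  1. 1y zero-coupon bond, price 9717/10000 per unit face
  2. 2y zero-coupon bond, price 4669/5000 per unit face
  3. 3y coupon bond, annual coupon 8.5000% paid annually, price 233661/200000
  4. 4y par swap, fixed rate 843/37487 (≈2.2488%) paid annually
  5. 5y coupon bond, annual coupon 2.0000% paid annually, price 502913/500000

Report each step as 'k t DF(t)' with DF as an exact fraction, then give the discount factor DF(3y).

step 1 [1y] zero: DF = P = 9717/10000 ≈ 0.971700
step 2 [2y] zero: DF = P = 4669/5000 ≈ 0.933800
step 3 [3y] bond c/1=17/200: DF=(233661/200000 − 17/200·(0.971700+0.933800))/(1+17/200) = 371/400 ≈ 0.927500
step 4 [4y] swap r/1=843/37487: DF=(1 − 843/37487·(0.971700+0.933800+0.927500))/(1+843/37487) = 9157/10000 ≈ 0.915700
step 5 [5y] bond c/1=1/50: DF=(502913/500000 − 1/50·(0.971700+0.933800+0.927500+0.915700))/(1+1/50) = 4563/5000 ≈ 0.912600

1 1 9717/10000
2 2 4669/5000
3 3 371/400
4 4 9157/10000
5 5 4563/5000
DF(3y) = 371/400 ≈ 0.927500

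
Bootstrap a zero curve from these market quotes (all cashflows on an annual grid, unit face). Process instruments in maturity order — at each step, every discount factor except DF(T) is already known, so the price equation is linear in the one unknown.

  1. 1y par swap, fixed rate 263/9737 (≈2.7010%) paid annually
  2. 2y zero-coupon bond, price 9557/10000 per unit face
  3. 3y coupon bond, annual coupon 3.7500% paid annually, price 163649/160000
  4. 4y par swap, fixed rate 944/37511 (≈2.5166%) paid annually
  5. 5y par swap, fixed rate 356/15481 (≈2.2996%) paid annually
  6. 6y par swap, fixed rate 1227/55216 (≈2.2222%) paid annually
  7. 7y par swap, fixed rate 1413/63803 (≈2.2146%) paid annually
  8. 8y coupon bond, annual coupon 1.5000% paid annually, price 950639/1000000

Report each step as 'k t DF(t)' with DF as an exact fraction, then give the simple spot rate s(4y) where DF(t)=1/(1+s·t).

1 1 9737/10000
2 2 9557/10000
3 3 9161/10000
4 4 566/625
5 5 2233/2500
6 6 8773/10000
7 7 8587/10000
8 8 8423/10000
s(4y) = (1/(566/625) − 1)/(4) = 59/2264 ≈ 2.6060%

step 1 [1y] swap r/1=263/9737: DF=(1 − 263/9737·(0))/(1+263/9737) = 9737/10000 ≈ 0.973700
step 2 [2y] zero: DF = P = 9557/10000 ≈ 0.955700
step 3 [3y] bond c/1=3/80: DF=(163649/160000 − 3/80·(0.973700+0.955700))/(1+3/80) = 9161/10000 ≈ 0.916100
step 4 [4y] swap r/1=944/37511: DF=(1 − 944/37511·(0.973700+0.955700+0.916100))/(1+944/37511) = 566/625 ≈ 0.905600
step 5 [5y] swap r/1=356/15481: DF=(1 − 356/15481·(0.973700+0.955700+0.916100+0.905600))/(1+356/15481) = 2233/2500 ≈ 0.893200
step 6 [6y] swap r/1=1227/55216: DF=(1 − 1227/55216·(0.973700+0.955700+0.916100+0.905600+0.893200))/(1+1227/55216) = 8773/10000 ≈ 0.877300
step 7 [7y] swap r/1=1413/63803: DF=(1 − 1413/63803·(0.973700+0.955700+0.916100+0.905600+0.893200+0.877300))/(1+1413/63803) = 8587/10000 ≈ 0.858700
step 8 [8y] bond c/1=3/200: DF=(950639/1000000 − 3/200·(0.973700+0.955700+0.916100+0.905600+0.893200+0.877300+0.858700))/(1+3/200) = 8423/10000 ≈ 0.842300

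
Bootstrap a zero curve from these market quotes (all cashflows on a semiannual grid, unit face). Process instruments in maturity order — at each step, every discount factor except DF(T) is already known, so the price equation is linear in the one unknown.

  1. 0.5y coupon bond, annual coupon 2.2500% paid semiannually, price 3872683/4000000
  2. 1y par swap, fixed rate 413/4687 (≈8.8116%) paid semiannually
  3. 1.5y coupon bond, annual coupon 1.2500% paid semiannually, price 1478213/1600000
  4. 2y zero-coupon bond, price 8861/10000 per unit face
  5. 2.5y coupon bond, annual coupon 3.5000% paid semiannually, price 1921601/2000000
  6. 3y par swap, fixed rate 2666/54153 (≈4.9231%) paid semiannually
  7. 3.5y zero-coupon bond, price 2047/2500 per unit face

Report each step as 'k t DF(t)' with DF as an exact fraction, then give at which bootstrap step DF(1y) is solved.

step 1 [0.5y] bond c/2=9/800: DF=(3872683/4000000 − 9/800·(0))/(1+9/800) = 4787/5000 ≈ 0.957400
step 2 [1y] swap r/2=413/9374: DF=(1 − 413/9374·(0.957400))/(1+413/9374) = 4587/5000 ≈ 0.917400
step 3 [1.5y] bond c/2=1/160: DF=(1478213/1600000 − 1/160·(0.957400+0.917400))/(1+1/160) = 1813/2000 ≈ 0.906500
step 4 [2y] zero: DF = P = 8861/10000 ≈ 0.886100
step 5 [2.5y] bond c/2=7/400: DF=(1921601/2000000 − 7/400·(0.957400+0.917400+0.906500+0.886100))/(1+7/400) = 2203/2500 ≈ 0.881200
step 6 [3y] swap r/2=1333/54153: DF=(1 − 1333/54153·(0.957400+0.917400+0.906500+0.886100+0.881200))/(1+1333/54153) = 8667/10000 ≈ 0.866700
step 7 [3.5y] zero: DF = P = 2047/2500 ≈ 0.818800

1 1/2 4787/5000
2 1 4587/5000
3 3/2 1813/2000
4 2 8861/10000
5 5/2 2203/2500
6 3 8667/10000
7 7/2 2047/2500
DF(1y) is solved at step 2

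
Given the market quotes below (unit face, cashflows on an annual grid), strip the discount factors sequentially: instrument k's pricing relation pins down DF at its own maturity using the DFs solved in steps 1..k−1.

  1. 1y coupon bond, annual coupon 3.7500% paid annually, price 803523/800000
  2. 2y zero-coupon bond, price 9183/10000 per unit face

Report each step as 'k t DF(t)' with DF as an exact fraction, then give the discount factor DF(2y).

1 1 9681/10000
2 2 9183/10000
DF(2y) = 9183/10000 ≈ 0.918300

step 1 [1y] bond c/1=3/80: DF=(803523/800000 − 3/80·(0))/(1+3/80) = 9681/10000 ≈ 0.968100
step 2 [2y] zero: DF = P = 9183/10000 ≈ 0.918300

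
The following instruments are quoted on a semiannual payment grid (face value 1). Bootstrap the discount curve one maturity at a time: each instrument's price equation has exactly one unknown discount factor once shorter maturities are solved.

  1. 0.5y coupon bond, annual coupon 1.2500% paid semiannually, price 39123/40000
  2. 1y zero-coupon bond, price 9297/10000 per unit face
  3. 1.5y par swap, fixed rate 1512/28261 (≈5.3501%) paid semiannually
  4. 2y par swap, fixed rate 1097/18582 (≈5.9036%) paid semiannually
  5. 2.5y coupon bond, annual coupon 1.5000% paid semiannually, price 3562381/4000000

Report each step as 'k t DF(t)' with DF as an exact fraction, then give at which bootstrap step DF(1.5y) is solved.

step 1 [0.5y] bond c/2=1/160: DF=(39123/40000 − 1/160·(0))/(1+1/160) = 243/250 ≈ 0.972000
step 2 [1y] zero: DF = P = 9297/10000 ≈ 0.929700
step 3 [1.5y] swap r/2=756/28261: DF=(1 − 756/28261·(0.972000+0.929700))/(1+756/28261) = 2311/2500 ≈ 0.924400
step 4 [2y] swap r/2=1097/37164: DF=(1 − 1097/37164·(0.972000+0.929700+0.924400))/(1+1097/37164) = 8903/10000 ≈ 0.890300
step 5 [2.5y] bond c/2=3/400: DF=(3562381/4000000 − 3/400·(0.972000+0.929700+0.924400+0.890300))/(1+3/400) = 8563/10000 ≈ 0.856300

1 1/2 243/250
2 1 9297/10000
3 3/2 2311/2500
4 2 8903/10000
5 5/2 8563/10000
DF(1.5y) is solved at step 3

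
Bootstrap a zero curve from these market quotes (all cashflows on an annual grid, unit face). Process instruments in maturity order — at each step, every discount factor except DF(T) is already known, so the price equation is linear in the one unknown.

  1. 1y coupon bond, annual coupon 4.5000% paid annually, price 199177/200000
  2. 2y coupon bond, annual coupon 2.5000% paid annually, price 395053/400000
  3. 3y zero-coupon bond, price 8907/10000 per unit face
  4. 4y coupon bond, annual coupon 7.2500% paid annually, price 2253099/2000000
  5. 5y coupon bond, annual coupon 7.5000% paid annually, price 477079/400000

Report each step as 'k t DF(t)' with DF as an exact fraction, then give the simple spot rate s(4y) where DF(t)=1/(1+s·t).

1 1 953/1000
2 2 9403/10000
3 3 8907/10000
4 4 4311/5000
5 5 8551/10000
s(4y) = (1/(4311/5000) − 1)/(4) = 689/17244 ≈ 3.9956%

step 1 [1y] bond c/1=9/200: DF=(199177/200000 − 9/200·(0))/(1+9/200) = 953/1000 ≈ 0.953000
step 2 [2y] bond c/1=1/40: DF=(395053/400000 − 1/40·(0.953000))/(1+1/40) = 9403/10000 ≈ 0.940300
step 3 [3y] zero: DF = P = 8907/10000 ≈ 0.890700
step 4 [4y] bond c/1=29/400: DF=(2253099/2000000 − 29/400·(0.953000+0.940300+0.890700))/(1+29/400) = 4311/5000 ≈ 0.862200
step 5 [5y] bond c/1=3/40: DF=(477079/400000 − 3/40·(0.953000+0.940300+0.890700+0.862200))/(1+3/40) = 8551/10000 ≈ 0.855100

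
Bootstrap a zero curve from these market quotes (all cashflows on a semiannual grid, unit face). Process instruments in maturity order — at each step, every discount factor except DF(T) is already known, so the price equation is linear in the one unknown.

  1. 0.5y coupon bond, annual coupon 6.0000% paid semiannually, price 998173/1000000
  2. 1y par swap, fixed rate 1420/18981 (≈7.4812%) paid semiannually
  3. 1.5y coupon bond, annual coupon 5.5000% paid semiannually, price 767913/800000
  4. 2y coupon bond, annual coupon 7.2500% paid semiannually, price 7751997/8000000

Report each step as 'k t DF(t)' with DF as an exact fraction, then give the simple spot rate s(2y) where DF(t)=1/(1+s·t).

step 1 [0.5y] bond c/2=3/100: DF=(998173/1000000 − 3/100·(0))/(1+3/100) = 9691/10000 ≈ 0.969100
step 2 [1y] swap r/2=710/18981: DF=(1 − 710/18981·(0.969100))/(1+710/18981) = 929/1000 ≈ 0.929000
step 3 [1.5y] bond c/2=11/400: DF=(767913/800000 − 11/400·(0.969100+0.929000))/(1+11/400) = 4417/5000 ≈ 0.883400
step 4 [2y] bond c/2=29/800: DF=(7751997/8000000 − 29/800·(0.969100+0.929000+0.883400))/(1+29/800) = 4189/5000 ≈ 0.837800

1 1/2 9691/10000
2 1 929/1000
3 3/2 4417/5000
4 2 4189/5000
s(2y) = (1/(4189/5000) − 1)/(2) = 811/8378 ≈ 9.6801%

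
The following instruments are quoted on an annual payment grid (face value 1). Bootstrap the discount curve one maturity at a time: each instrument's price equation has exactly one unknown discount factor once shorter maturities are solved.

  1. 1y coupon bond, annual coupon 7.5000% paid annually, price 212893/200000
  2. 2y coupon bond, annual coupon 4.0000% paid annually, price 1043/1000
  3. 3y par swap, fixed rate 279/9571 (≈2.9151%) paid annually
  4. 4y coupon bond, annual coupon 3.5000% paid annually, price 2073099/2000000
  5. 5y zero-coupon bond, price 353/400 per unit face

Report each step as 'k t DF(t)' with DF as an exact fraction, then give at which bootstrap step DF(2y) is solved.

1 1 4951/5000
2 2 603/625
3 3 9163/10000
4 4 2261/2500
5 5 353/400
DF(2y) is solved at step 2

step 1 [1y] bond c/1=3/40: DF=(212893/200000 − 3/40·(0))/(1+3/40) = 4951/5000 ≈ 0.990200
step 2 [2y] bond c/1=1/25: DF=(1043/1000 − 1/25·(0.990200))/(1+1/25) = 603/625 ≈ 0.964800
step 3 [3y] swap r/1=279/9571: DF=(1 − 279/9571·(0.990200+0.964800))/(1+279/9571) = 9163/10000 ≈ 0.916300
step 4 [4y] bond c/1=7/200: DF=(2073099/2000000 − 7/200·(0.990200+0.964800+0.916300))/(1+7/200) = 2261/2500 ≈ 0.904400
step 5 [5y] zero: DF = P = 353/400 ≈ 0.882500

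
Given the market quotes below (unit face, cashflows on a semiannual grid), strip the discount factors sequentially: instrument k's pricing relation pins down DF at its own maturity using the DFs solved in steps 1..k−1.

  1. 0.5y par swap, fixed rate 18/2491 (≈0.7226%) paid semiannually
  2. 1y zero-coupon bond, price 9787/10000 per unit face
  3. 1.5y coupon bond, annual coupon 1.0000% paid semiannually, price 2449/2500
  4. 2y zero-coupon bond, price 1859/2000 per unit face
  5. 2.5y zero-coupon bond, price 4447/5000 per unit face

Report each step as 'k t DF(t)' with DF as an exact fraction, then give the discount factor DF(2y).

step 1 [0.5y] swap r/2=9/2491: DF=(1 − 9/2491·(0))/(1+9/2491) = 2491/2500 ≈ 0.996400
step 2 [1y] zero: DF = P = 9787/10000 ≈ 0.978700
step 3 [1.5y] bond c/2=1/200: DF=(2449/2500 − 1/200·(0.996400+0.978700))/(1+1/200) = 9649/10000 ≈ 0.964900
step 4 [2y] zero: DF = P = 1859/2000 ≈ 0.929500
step 5 [2.5y] zero: DF = P = 4447/5000 ≈ 0.889400

1 1/2 2491/2500
2 1 9787/10000
3 3/2 9649/10000
4 2 1859/2000
5 5/2 4447/5000
DF(2y) = 1859/2000 ≈ 0.929500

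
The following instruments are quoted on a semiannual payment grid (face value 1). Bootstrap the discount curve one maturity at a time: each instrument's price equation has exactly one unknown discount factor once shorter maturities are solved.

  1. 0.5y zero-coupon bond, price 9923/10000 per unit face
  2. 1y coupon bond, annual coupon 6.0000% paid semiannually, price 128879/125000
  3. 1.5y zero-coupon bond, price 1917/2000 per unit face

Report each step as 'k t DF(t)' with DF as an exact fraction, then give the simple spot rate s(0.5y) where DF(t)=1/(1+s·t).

step 1 [0.5y] zero: DF = P = 9923/10000 ≈ 0.992300
step 2 [1y] bond c/2=3/100: DF=(128879/125000 − 3/100·(0.992300))/(1+3/100) = 9721/10000 ≈ 0.972100
step 3 [1.5y] zero: DF = P = 1917/2000 ≈ 0.958500

1 1/2 9923/10000
2 1 9721/10000
3 3/2 1917/2000
s(0.5y) = (1/(9923/10000) − 1)/(1/2) = 154/9923 ≈ 1.5520%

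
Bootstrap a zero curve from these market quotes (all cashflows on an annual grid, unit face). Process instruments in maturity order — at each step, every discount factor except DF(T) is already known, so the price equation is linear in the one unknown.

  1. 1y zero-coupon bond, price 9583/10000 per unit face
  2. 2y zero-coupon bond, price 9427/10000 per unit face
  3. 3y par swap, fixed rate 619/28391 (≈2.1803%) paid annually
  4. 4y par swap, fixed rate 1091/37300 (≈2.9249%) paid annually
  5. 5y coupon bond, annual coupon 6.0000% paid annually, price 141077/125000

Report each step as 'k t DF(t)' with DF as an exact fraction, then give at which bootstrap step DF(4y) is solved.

step 1 [1y] zero: DF = P = 9583/10000 ≈ 0.958300
step 2 [2y] zero: DF = P = 9427/10000 ≈ 0.942700
step 3 [3y] swap r/1=619/28391: DF=(1 − 619/28391·(0.958300+0.942700))/(1+619/28391) = 9381/10000 ≈ 0.938100
step 4 [4y] swap r/1=1091/37300: DF=(1 − 1091/37300·(0.958300+0.942700+0.938100))/(1+1091/37300) = 8909/10000 ≈ 0.890900
step 5 [5y] bond c/1=3/50: DF=(141077/125000 − 3/50·(0.958300+0.942700+0.938100+0.890900))/(1+3/50) = 1067/1250 ≈ 0.853600

1 1 9583/10000
2 2 9427/10000
3 3 9381/10000
4 4 8909/10000
5 5 1067/1250
DF(4y) is solved at step 4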